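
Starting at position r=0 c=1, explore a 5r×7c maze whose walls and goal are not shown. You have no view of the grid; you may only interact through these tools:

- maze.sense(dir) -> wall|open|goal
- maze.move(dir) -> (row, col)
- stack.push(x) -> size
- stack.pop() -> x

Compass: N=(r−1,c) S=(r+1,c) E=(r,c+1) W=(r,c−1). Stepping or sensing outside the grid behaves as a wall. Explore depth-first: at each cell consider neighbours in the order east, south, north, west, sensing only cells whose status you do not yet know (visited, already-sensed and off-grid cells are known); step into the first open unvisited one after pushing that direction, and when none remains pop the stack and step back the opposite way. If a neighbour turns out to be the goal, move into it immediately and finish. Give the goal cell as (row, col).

-> maze.sense(dir: east)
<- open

-> stack.push(x: east)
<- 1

-> maze.move(dir: east)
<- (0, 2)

-> maze.sense(dir: east)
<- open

-> stack.push(x: east)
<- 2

-> maze.move(dir: east)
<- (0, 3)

-> maze.sense(dir: east)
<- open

-> stack.push(x: east)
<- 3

-> maze.move(dir: east)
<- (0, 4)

-> maze.sense(dir: east)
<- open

-> stack.push(x: east)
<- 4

-> maze.move(dir: east)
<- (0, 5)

-> maze.sense(dir: east)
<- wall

-> maze.sense(dir: south)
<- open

-> stack.push(x: south)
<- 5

-> maze.move(dir: south)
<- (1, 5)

-> maze.sense(dir: east)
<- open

-> stack.push(x: east)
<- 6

-> maze.move(dir: east)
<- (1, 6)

-> maze.sense(dir: south)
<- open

-> stack.push(x: south)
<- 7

-> maze.move(dir: south)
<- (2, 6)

-> maze.sense(dir: south)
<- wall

-> maze.sense(dir: west)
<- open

-> stack.push(x: west)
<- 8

-> maze.move(dir: west)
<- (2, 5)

-> maze.sense(dir: south)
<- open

-> stack.push(x: south)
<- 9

-> maze.move(dir: south)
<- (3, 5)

-> maze.sense(dir: south)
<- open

-> stack.push(x: south)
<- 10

-> maze.move(dir: south)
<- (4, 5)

-> maze.sense(dir: east)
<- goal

-> maze.move(dir: east)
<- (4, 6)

Answer: (4, 6)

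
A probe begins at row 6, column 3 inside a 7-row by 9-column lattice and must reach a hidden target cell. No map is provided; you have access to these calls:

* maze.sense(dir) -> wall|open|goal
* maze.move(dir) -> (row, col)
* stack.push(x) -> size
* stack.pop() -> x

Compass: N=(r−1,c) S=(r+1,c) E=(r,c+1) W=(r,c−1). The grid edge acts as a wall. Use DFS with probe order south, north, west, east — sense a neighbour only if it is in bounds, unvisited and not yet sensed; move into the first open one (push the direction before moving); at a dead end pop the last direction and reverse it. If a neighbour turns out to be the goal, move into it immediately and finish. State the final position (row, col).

>> maze.sense(dir=north)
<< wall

>> maze.sense(dir=west)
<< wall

>> maze.sense(dir=east)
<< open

>> stack.push(x=east)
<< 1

>> maze.move(dir=east)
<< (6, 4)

>> maze.sense(dir=north)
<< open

>> stack.push(x=north)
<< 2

>> maze.move(dir=north)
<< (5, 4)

>> maze.sense(dir=north)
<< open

>> stack.push(x=north)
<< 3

>> maze.move(dir=north)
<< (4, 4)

>> maze.sense(dir=north)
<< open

>> stack.push(x=north)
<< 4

>> maze.move(dir=north)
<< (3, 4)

>> maze.sense(dir=north)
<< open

>> stack.push(x=north)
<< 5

>> maze.move(dir=north)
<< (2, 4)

>> maze.sense(dir=north)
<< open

>> stack.push(x=north)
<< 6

>> maze.move(dir=north)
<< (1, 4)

>> maze.sense(dir=north)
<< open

>> stack.push(x=north)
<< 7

>> maze.move(dir=north)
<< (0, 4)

>> maze.sense(dir=west)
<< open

>> stack.push(x=west)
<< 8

>> maze.move(dir=west)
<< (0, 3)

>> maze.sense(dir=south)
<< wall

>> maze.sense(dir=west)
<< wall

>> stack.pop()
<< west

>> maze.move(dir=east)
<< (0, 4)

>> maze.sense(dir=east)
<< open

>> stack.push(x=east)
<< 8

>> maze.move(dir=east)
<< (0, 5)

>> maze.sense(dir=south)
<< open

>> stack.push(x=south)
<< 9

>> maze.move(dir=south)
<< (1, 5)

>> maze.sense(dir=south)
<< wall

>> maze.sense(dir=east)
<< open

>> stack.push(x=east)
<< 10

>> maze.move(dir=east)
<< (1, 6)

>> maze.sense(dir=south)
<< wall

>> maze.sense(dir=north)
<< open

>> stack.push(x=north)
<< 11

>> maze.move(dir=north)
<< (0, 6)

>> maze.sense(dir=east)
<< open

>> stack.push(x=east)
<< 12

>> maze.move(dir=east)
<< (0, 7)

>> maze.sense(dir=south)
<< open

>> stack.push(x=south)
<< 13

>> maze.move(dir=south)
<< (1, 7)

>> maze.sense(dir=south)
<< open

>> stack.push(x=south)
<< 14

>> maze.move(dir=south)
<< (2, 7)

>> maze.sense(dir=south)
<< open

>> stack.push(x=south)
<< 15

>> maze.move(dir=south)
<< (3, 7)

>> maze.sense(dir=south)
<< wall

>> maze.sense(dir=west)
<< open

>> stack.push(x=west)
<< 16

>> maze.move(dir=west)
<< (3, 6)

>> maze.sense(dir=south)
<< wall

>> maze.sense(dir=west)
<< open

>> stack.push(x=west)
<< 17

>> maze.move(dir=west)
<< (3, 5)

>> maze.sense(dir=south)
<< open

>> stack.push(x=south)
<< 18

>> maze.move(dir=south)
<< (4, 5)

>> maze.sense(dir=south)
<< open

>> stack.push(x=south)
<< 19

>> maze.move(dir=south)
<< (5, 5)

>> maze.sense(dir=south)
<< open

>> stack.push(x=south)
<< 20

>> maze.move(dir=south)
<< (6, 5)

>> maze.sense(dir=east)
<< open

>> stack.push(x=east)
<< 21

>> maze.move(dir=east)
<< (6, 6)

>> maze.sense(dir=north)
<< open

>> stack.push(x=north)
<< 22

>> maze.move(dir=north)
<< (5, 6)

>> maze.sense(dir=east)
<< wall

>> stack.pop()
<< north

>> maze.move(dir=south)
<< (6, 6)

>> maze.sense(dir=east)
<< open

>> stack.push(x=east)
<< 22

>> maze.move(dir=east)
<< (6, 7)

>> maze.sense(dir=east)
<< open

>> stack.push(x=east)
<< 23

>> maze.move(dir=east)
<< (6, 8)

>> maze.sense(dir=north)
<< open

>> stack.push(x=north)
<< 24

>> maze.move(dir=north)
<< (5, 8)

>> maze.sense(dir=north)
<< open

>> stack.push(x=north)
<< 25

>> maze.move(dir=north)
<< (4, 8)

>> maze.sense(dir=north)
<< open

>> stack.push(x=north)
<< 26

>> maze.move(dir=north)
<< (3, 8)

>> maze.sense(dir=north)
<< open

>> stack.push(x=north)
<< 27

>> maze.move(dir=north)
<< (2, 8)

>> maze.sense(dir=north)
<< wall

>> stack.pop()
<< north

>> maze.move(dir=south)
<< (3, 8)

>> stack.pop()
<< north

>> maze.move(dir=south)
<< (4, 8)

>> stack.pop()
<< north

>> maze.move(dir=south)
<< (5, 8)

>> stack.pop()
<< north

>> maze.move(dir=south)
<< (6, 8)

>> stack.pop()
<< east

>> maze.move(dir=west)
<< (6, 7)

>> stack.pop()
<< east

>> maze.move(dir=west)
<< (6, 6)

>> stack.pop()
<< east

>> maze.move(dir=west)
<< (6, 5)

>> stack.pop()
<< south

>> maze.move(dir=north)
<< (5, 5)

>> stack.pop()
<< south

>> maze.move(dir=north)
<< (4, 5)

>> stack.pop()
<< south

>> maze.move(dir=north)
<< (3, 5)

>> stack.pop()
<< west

>> maze.move(dir=east)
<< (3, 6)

>> stack.pop()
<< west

>> maze.move(dir=east)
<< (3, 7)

>> stack.pop()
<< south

>> maze.move(dir=north)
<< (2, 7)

>> stack.pop()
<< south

>> maze.move(dir=north)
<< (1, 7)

>> stack.pop()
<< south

>> maze.move(dir=north)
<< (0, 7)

>> maze.sense(dir=east)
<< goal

>> maze.move(dir=east)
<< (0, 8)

Answer: (0, 8)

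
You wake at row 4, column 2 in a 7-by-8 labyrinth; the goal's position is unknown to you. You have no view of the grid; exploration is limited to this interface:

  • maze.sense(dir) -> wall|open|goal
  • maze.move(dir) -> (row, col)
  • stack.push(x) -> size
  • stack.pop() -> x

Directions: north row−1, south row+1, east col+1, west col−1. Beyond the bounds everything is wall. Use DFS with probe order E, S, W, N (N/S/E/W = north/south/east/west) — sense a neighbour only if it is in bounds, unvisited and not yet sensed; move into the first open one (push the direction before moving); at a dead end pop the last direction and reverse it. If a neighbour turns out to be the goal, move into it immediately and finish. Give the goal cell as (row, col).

→ maze.sense(dir: east)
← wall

→ maze.sense(dir: south)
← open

→ stack.push(x: south)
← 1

→ maze.move(dir: south)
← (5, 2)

→ maze.sense(dir: east)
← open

→ stack.push(x: east)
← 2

→ maze.move(dir: east)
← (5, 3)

→ maze.sense(dir: east)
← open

→ stack.push(x: east)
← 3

→ maze.move(dir: east)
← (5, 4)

→ maze.sense(dir: east)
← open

→ stack.push(x: east)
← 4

→ maze.move(dir: east)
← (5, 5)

→ maze.sense(dir: east)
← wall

→ maze.sense(dir: south)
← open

→ stack.push(x: south)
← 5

→ maze.move(dir: south)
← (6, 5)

→ maze.sense(dir: east)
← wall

→ maze.sense(dir: west)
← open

→ stack.push(x: west)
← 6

→ maze.move(dir: west)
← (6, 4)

→ maze.sense(dir: west)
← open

→ stack.push(x: west)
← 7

→ maze.move(dir: west)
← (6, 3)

→ maze.sense(dir: west)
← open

→ stack.push(x: west)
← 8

→ maze.move(dir: west)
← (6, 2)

→ maze.sense(dir: west)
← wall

→ stack.pop()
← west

→ maze.move(dir: east)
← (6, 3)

→ stack.pop()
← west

→ maze.move(dir: east)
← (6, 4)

→ stack.pop()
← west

→ maze.move(dir: east)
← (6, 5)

→ stack.pop()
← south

→ maze.move(dir: north)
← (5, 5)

→ maze.sense(dir: north)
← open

→ stack.push(x: north)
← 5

→ maze.move(dir: north)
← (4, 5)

→ maze.sense(dir: east)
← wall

→ maze.sense(dir: west)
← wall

→ maze.sense(dir: north)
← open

→ stack.push(x: north)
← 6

→ maze.move(dir: north)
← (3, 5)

→ maze.sense(dir: east)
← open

→ stack.push(x: east)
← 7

→ maze.move(dir: east)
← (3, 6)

→ maze.sense(dir: east)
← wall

→ maze.sense(dir: north)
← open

→ stack.push(x: north)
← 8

→ maze.move(dir: north)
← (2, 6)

→ maze.sense(dir: east)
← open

→ stack.push(x: east)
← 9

→ maze.move(dir: east)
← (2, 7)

→ maze.sense(dir: north)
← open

→ stack.push(x: north)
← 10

→ maze.move(dir: north)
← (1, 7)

→ maze.sense(dir: west)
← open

→ stack.push(x: west)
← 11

→ maze.move(dir: west)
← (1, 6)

→ maze.sense(dir: west)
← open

→ stack.push(x: west)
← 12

→ maze.move(dir: west)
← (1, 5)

→ maze.sense(dir: south)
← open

→ stack.push(x: south)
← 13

→ maze.move(dir: south)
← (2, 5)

→ maze.sense(dir: west)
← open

→ stack.push(x: west)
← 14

→ maze.move(dir: west)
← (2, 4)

→ maze.sense(dir: south)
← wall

→ maze.sense(dir: west)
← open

→ stack.push(x: west)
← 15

→ maze.move(dir: west)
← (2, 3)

→ maze.sense(dir: south)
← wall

→ maze.sense(dir: west)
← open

→ stack.push(x: west)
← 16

→ maze.move(dir: west)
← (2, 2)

→ maze.sense(dir: south)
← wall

→ maze.sense(dir: west)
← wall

→ maze.sense(dir: north)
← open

→ stack.push(x: north)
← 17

→ maze.move(dir: north)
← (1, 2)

→ maze.sense(dir: east)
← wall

→ maze.sense(dir: west)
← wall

→ maze.sense(dir: north)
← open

→ stack.push(x: north)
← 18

→ maze.move(dir: north)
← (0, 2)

→ maze.sense(dir: east)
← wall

→ maze.sense(dir: west)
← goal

→ maze.move(dir: west)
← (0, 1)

Answer: (0, 1)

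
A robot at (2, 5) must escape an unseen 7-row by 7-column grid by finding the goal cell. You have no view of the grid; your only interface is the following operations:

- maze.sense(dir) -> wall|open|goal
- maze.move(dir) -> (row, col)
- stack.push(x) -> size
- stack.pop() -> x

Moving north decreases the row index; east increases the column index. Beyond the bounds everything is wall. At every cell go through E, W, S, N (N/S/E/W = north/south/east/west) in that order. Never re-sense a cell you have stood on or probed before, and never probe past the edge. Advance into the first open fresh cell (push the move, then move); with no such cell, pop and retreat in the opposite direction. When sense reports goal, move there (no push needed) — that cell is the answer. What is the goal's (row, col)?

Action: sense[east]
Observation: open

Action: push[east]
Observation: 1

Action: move[east]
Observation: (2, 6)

Action: sense[south]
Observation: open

Action: push[south]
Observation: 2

Action: move[south]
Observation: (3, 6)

Action: sense[west]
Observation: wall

Action: sense[south]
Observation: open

Action: push[south]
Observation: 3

Action: move[south]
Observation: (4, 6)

Action: sense[west]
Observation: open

Action: push[west]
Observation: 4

Action: move[west]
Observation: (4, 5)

Action: sense[west]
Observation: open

Action: push[west]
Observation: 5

Action: move[west]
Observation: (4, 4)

Action: sense[west]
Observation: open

Action: push[west]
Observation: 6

Action: move[west]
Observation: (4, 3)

Action: sense[west]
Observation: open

Action: push[west]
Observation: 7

Action: move[west]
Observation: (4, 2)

Action: sense[west]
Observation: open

Action: push[west]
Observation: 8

Action: move[west]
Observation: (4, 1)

Action: sense[west]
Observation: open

Action: push[west]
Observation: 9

Action: move[west]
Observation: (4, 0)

Action: sense[south]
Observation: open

Action: push[south]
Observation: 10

Action: move[south]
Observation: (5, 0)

Action: sense[east]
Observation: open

Action: push[east]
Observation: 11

Action: move[east]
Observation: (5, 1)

Action: sense[east]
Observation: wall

Action: sense[south]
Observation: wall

Action: pop[]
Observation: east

Action: move[west]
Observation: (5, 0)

Action: sense[south]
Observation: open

Action: push[south]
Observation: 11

Action: move[south]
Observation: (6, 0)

Action: pop[]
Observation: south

Action: move[north]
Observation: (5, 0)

Action: pop[]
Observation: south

Action: move[north]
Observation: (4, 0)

Action: sense[north]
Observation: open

Action: push[north]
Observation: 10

Action: move[north]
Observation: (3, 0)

Action: sense[east]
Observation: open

Action: push[east]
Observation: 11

Action: move[east]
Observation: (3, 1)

Action: sense[east]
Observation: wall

Action: sense[north]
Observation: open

Action: push[north]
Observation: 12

Action: move[north]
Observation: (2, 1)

Action: sense[east]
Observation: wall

Action: sense[west]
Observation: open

Action: push[west]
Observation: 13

Action: move[west]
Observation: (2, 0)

Action: sense[north]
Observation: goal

Action: move[north]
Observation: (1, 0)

Answer: (1, 0)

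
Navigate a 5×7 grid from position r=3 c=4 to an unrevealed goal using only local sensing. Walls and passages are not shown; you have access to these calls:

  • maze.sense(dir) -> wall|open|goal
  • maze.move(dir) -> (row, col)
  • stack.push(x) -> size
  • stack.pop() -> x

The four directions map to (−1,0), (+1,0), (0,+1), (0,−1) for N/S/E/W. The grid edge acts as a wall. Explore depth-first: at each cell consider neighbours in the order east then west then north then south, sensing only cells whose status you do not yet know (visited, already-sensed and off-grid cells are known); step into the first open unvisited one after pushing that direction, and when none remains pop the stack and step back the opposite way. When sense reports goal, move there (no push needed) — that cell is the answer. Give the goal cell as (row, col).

==> maze.sense(dir=east)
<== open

==> stack.push(x=east)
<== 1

==> maze.move(dir=east)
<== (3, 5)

==> maze.sense(dir=east)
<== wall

==> maze.sense(dir=north)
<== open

==> stack.push(x=north)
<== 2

==> maze.move(dir=north)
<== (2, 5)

==> maze.sense(dir=east)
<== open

==> stack.push(x=east)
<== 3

==> maze.move(dir=east)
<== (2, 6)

==> maze.sense(dir=north)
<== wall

==> stack.pop()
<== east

==> maze.move(dir=west)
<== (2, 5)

==> maze.sense(dir=west)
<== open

==> stack.push(x=west)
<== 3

==> maze.move(dir=west)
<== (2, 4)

==> maze.sense(dir=west)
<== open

==> stack.push(x=west)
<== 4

==> maze.move(dir=west)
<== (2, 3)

==> maze.sense(dir=west)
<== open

==> stack.push(x=west)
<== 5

==> maze.move(dir=west)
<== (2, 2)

==> maze.sense(dir=west)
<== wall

==> maze.sense(dir=north)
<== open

==> stack.push(x=north)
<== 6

==> maze.move(dir=north)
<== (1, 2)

==> maze.sense(dir=east)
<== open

==> stack.push(x=east)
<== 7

==> maze.move(dir=east)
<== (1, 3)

==> maze.sense(dir=east)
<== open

==> stack.push(x=east)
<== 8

==> maze.move(dir=east)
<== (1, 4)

==> maze.sense(dir=east)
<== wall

==> maze.sense(dir=north)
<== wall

==> stack.pop()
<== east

==> maze.move(dir=west)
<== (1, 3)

==> maze.sense(dir=north)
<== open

==> stack.push(x=north)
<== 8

==> maze.move(dir=north)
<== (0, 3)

==> maze.sense(dir=west)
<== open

==> stack.push(x=west)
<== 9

==> maze.move(dir=west)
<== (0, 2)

==> maze.sense(dir=west)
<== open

==> stack.push(x=west)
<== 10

==> maze.move(dir=west)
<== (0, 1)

==> maze.sense(dir=west)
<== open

==> stack.push(x=west)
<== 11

==> maze.move(dir=west)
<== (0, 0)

==> maze.sense(dir=south)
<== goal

==> maze.move(dir=south)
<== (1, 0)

Answer: (1, 0)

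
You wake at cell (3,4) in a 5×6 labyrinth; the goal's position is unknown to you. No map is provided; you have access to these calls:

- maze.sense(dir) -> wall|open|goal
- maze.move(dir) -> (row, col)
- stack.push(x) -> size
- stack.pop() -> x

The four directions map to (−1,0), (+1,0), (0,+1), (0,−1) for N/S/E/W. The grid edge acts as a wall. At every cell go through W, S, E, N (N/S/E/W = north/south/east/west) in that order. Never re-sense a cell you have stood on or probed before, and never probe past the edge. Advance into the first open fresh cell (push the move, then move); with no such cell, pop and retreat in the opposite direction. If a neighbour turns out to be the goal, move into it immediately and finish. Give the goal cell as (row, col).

// 1. maze.sense(dir: west) : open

// 2. stack.push(x: west) : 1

// 3. maze.move(dir: west) : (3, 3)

// 4. maze.sense(dir: west) : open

// 5. stack.push(x: west) : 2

// 6. maze.move(dir: west) : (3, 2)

// 7. maze.sense(dir: west) : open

// 8. stack.push(x: west) : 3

// 9. maze.move(dir: west) : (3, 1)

// 10. maze.sense(dir: west) : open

// 11. stack.push(x: west) : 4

// 12. maze.move(dir: west) : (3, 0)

// 13. maze.sense(dir: south) : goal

// 14. maze.move(dir: south) : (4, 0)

Answer: (4, 0)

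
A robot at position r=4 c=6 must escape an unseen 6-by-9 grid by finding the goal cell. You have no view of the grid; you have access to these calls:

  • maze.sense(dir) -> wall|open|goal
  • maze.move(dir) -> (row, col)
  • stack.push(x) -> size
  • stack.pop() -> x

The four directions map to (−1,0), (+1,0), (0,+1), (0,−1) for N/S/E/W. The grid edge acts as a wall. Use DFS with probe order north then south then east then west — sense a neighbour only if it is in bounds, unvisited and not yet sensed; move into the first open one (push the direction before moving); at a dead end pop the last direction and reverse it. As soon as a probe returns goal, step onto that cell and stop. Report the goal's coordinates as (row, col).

CALL sense[dir=north]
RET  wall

CALL sense[dir=south]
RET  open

CALL push[x=south]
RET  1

CALL move[dir=south]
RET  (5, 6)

CALL sense[dir=east]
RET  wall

CALL sense[dir=west]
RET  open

CALL push[x=west]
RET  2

CALL move[dir=west]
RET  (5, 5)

CALL sense[dir=north]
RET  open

CALL push[x=north]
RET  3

CALL move[dir=north]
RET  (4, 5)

CALL sense[dir=north]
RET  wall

CALL sense[dir=west]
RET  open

CALL push[x=west]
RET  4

CALL move[dir=west]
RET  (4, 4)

CALL sense[dir=north]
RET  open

CALL push[x=north]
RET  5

CALL move[dir=north]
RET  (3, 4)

CALL sense[dir=north]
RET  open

CALL push[x=north]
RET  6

CALL move[dir=north]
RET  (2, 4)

CALL sense[dir=north]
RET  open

CALL push[x=north]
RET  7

CALL move[dir=north]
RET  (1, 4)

CALL sense[dir=north]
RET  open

CALL push[x=north]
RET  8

CALL move[dir=north]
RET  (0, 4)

CALL sense[dir=east]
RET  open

CALL push[x=east]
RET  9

CALL move[dir=east]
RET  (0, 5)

CALL sense[dir=south]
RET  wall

CALL sense[dir=east]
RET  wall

CALL pop[]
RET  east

CALL move[dir=west]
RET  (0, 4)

CALL sense[dir=west]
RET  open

CALL push[x=west]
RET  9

CALL move[dir=west]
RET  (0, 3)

CALL sense[dir=south]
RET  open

CALL push[x=south]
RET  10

CALL move[dir=south]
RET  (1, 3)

CALL sense[dir=south]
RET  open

CALL push[x=south]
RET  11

CALL move[dir=south]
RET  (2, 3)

CALL sense[dir=south]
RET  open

CALL push[x=south]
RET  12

CALL move[dir=south]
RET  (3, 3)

CALL sense[dir=south]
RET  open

CALL push[x=south]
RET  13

CALL move[dir=south]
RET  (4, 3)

CALL sense[dir=south]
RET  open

CALL push[x=south]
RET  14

CALL move[dir=south]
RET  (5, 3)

CALL sense[dir=east]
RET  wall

CALL sense[dir=west]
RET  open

CALL push[x=west]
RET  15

CALL move[dir=west]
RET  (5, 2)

CALL sense[dir=north]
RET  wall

CALL sense[dir=west]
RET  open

CALL push[x=west]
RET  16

CALL move[dir=west]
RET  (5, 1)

CALL sense[dir=north]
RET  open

CALL push[x=north]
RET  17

CALL move[dir=north]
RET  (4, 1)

CALL sense[dir=north]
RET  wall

CALL sense[dir=west]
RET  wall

CALL pop[]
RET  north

CALL move[dir=south]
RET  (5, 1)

CALL sense[dir=west]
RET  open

CALL push[x=west]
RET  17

CALL move[dir=west]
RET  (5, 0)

CALL pop[]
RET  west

CALL move[dir=east]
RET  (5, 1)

CALL pop[]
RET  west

CALL move[dir=east]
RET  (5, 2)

CALL pop[]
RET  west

CALL move[dir=east]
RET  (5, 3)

CALL pop[]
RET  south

CALL move[dir=north]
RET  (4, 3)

CALL pop[]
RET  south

CALL move[dir=north]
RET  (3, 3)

CALL sense[dir=west]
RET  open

CALL push[x=west]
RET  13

CALL move[dir=west]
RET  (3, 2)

CALL sense[dir=north]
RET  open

CALL push[x=north]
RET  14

CALL move[dir=north]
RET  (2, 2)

CALL sense[dir=north]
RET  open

CALL push[x=north]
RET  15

CALL move[dir=north]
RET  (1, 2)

CALL sense[dir=north]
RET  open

CALL push[x=north]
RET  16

CALL move[dir=north]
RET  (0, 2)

CALL sense[dir=west]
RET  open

CALL push[x=west]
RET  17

CALL move[dir=west]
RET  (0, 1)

CALL sense[dir=south]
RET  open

CALL push[x=south]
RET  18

CALL move[dir=south]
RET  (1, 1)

CALL sense[dir=south]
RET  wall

CALL sense[dir=west]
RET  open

CALL push[x=west]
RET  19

CALL move[dir=west]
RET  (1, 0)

CALL sense[dir=north]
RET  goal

CALL move[dir=north]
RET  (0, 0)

Answer: (0, 0)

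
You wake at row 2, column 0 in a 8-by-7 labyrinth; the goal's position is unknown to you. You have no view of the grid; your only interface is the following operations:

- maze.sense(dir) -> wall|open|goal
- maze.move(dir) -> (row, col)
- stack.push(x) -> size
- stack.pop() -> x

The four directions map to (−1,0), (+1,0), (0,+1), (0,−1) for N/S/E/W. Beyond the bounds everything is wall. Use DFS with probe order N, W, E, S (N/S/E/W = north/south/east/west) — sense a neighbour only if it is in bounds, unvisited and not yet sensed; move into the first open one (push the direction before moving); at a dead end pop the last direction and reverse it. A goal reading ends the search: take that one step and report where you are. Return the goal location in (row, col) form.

==> maze.sense(dir: north)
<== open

==> stack.push(x: north)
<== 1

==> maze.move(dir: north)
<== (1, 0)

==> maze.sense(dir: north)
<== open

==> stack.push(x: north)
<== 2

==> maze.move(dir: north)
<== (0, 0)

==> maze.sense(dir: east)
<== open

==> stack.push(x: east)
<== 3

==> maze.move(dir: east)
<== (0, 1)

==> maze.sense(dir: east)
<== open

==> stack.push(x: east)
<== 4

==> maze.move(dir: east)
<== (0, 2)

==> maze.sense(dir: east)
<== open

==> stack.push(x: east)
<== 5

==> maze.move(dir: east)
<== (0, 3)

==> maze.sense(dir: east)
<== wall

==> maze.sense(dir: south)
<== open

==> stack.push(x: south)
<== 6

==> maze.move(dir: south)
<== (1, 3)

==> maze.sense(dir: west)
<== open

==> stack.push(x: west)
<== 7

==> maze.move(dir: west)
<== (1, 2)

==> maze.sense(dir: west)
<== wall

==> maze.sense(dir: south)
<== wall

==> stack.pop()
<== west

==> maze.move(dir: east)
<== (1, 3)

==> maze.sense(dir: east)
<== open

==> stack.push(x: east)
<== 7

==> maze.move(dir: east)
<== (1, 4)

==> maze.sense(dir: east)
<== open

==> stack.push(x: east)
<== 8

==> maze.move(dir: east)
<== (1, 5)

==> maze.sense(dir: north)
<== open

==> stack.push(x: north)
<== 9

==> maze.move(dir: north)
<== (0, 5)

==> maze.sense(dir: east)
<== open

==> stack.push(x: east)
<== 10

==> maze.move(dir: east)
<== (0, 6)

==> maze.sense(dir: south)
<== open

==> stack.push(x: south)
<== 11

==> maze.move(dir: south)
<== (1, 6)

==> maze.sense(dir: south)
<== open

==> stack.push(x: south)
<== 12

==> maze.move(dir: south)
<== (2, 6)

==> maze.sense(dir: west)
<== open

==> stack.push(x: west)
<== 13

==> maze.move(dir: west)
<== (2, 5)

==> maze.sense(dir: west)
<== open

==> stack.push(x: west)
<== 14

==> maze.move(dir: west)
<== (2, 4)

==> maze.sense(dir: west)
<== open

==> stack.push(x: west)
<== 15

==> maze.move(dir: west)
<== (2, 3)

==> maze.sense(dir: south)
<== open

==> stack.push(x: south)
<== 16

==> maze.move(dir: south)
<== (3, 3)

==> maze.sense(dir: west)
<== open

==> stack.push(x: west)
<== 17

==> maze.move(dir: west)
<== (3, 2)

==> maze.sense(dir: west)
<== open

==> stack.push(x: west)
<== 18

==> maze.move(dir: west)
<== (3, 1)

==> maze.sense(dir: north)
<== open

==> stack.push(x: north)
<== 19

==> maze.move(dir: north)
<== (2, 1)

==> stack.pop()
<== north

==> maze.move(dir: south)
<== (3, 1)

==> maze.sense(dir: west)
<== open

==> stack.push(x: west)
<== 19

==> maze.move(dir: west)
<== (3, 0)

==> maze.sense(dir: south)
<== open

==> stack.push(x: south)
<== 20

==> maze.move(dir: south)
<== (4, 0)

==> maze.sense(dir: east)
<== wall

==> maze.sense(dir: south)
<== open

==> stack.push(x: south)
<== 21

==> maze.move(dir: south)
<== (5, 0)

==> maze.sense(dir: east)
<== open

==> stack.push(x: east)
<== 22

==> maze.move(dir: east)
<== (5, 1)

==> maze.sense(dir: east)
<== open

==> stack.push(x: east)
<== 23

==> maze.move(dir: east)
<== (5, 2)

==> maze.sense(dir: north)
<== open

==> stack.push(x: north)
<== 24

==> maze.move(dir: north)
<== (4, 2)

==> maze.sense(dir: east)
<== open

==> stack.push(x: east)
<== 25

==> maze.move(dir: east)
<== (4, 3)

==> maze.sense(dir: east)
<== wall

==> maze.sense(dir: south)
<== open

==> stack.push(x: south)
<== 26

==> maze.move(dir: south)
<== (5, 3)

==> maze.sense(dir: east)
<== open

==> stack.push(x: east)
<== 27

==> maze.move(dir: east)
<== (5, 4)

==> maze.sense(dir: east)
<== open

==> stack.push(x: east)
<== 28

==> maze.move(dir: east)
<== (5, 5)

==> maze.sense(dir: north)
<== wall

==> maze.sense(dir: east)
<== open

==> stack.push(x: east)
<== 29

==> maze.move(dir: east)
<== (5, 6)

==> maze.sense(dir: north)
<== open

==> stack.push(x: north)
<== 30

==> maze.move(dir: north)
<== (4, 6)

==> maze.sense(dir: north)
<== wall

==> stack.pop()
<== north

==> maze.move(dir: south)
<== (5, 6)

==> maze.sense(dir: south)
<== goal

==> maze.move(dir: south)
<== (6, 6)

Answer: (6, 6)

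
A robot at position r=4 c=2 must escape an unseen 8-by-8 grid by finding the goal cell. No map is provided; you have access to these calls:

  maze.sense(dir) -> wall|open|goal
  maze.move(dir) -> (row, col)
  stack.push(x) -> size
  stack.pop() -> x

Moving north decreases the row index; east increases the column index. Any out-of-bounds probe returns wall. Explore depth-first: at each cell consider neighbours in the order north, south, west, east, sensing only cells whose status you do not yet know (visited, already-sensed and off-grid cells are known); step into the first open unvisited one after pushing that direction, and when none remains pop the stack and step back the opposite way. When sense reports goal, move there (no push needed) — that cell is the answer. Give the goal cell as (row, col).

% maze.sense dir='north'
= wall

% maze.sense dir='south'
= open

% stack.push x='south'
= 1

% maze.move dir='south'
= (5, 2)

% maze.sense dir='south'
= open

% stack.push x='south'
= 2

% maze.move dir='south'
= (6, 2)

% maze.sense dir='south'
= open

% stack.push x='south'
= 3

% maze.move dir='south'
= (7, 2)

% maze.sense dir='west'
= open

% stack.push x='west'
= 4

% maze.move dir='west'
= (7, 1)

% maze.sense dir='north'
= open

% stack.push x='north'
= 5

% maze.move dir='north'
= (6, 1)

% maze.sense dir='north'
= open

% stack.push x='north'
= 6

% maze.move dir='north'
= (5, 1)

% maze.sense dir='north'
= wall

% maze.sense dir='west'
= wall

% stack.pop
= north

% maze.move dir='south'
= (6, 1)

% maze.sense dir='west'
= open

% stack.push x='west'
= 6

% maze.move dir='west'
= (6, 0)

% maze.sense dir='south'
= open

% stack.push x='south'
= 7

% maze.move dir='south'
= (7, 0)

% stack.pop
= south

% maze.move dir='north'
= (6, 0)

% stack.pop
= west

% maze.move dir='east'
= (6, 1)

% stack.pop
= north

% maze.move dir='south'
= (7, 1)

% stack.pop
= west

% maze.move dir='east'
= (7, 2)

% maze.sense dir='east'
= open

% stack.push x='east'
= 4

% maze.move dir='east'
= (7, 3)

% maze.sense dir='north'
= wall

% maze.sense dir='east'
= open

% stack.push x='east'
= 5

% maze.move dir='east'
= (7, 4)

% maze.sense dir='north'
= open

% stack.push x='north'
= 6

% maze.move dir='north'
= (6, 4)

% maze.sense dir='north'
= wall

% maze.sense dir='east'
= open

% stack.push x='east'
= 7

% maze.move dir='east'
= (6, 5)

% maze.sense dir='north'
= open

% stack.push x='north'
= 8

% maze.move dir='north'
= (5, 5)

% maze.sense dir='north'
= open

% stack.push x='north'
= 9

% maze.move dir='north'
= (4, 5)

% maze.sense dir='north'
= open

% stack.push x='north'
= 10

% maze.move dir='north'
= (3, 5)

% maze.sense dir='north'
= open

% stack.push x='north'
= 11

% maze.move dir='north'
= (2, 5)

% maze.sense dir='north'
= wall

% maze.sense dir='west'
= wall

% maze.sense dir='east'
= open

% stack.push x='east'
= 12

% maze.move dir='east'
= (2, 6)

% maze.sense dir='north'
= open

% stack.push x='north'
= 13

% maze.move dir='north'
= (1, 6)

% maze.sense dir='north'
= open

% stack.push x='north'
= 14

% maze.move dir='north'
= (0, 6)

% maze.sense dir='west'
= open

% stack.push x='west'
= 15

% maze.move dir='west'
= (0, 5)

% maze.sense dir='west'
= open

% stack.push x='west'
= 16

% maze.move dir='west'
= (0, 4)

% maze.sense dir='south'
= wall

% maze.sense dir='west'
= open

% stack.push x='west'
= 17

% maze.move dir='west'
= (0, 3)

% maze.sense dir='south'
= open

% stack.push x='south'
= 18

% maze.move dir='south'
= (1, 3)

% maze.sense dir='south'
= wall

% maze.sense dir='west'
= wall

% stack.pop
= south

% maze.move dir='north'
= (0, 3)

% maze.sense dir='west'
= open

% stack.push x='west'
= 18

% maze.move dir='west'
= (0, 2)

% maze.sense dir='west'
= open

% stack.push x='west'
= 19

% maze.move dir='west'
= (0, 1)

% maze.sense dir='south'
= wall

% maze.sense dir='west'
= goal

% maze.move dir='west'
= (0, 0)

Answer: (0, 0)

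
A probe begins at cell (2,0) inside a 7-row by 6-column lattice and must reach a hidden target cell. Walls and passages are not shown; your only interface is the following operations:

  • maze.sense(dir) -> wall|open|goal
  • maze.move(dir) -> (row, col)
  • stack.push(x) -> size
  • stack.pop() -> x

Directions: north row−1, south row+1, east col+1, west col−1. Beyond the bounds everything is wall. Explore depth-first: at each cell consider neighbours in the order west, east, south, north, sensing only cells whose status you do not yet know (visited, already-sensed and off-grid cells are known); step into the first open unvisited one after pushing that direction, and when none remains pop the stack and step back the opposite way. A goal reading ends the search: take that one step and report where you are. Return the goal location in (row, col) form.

;; 1. maze.sense(dir: east) == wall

;; 2. maze.sense(dir: south) == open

;; 3. stack.push(x: south) == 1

;; 4. maze.move(dir: south) == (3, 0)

;; 5. maze.sense(dir: east) == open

;; 6. stack.push(x: east) == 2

;; 7. maze.move(dir: east) == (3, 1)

;; 8. maze.sense(dir: east) == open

;; 9. stack.push(x: east) == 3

;; 10. maze.move(dir: east) == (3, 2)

;; 11. maze.sense(dir: east) == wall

;; 12. maze.sense(dir: south) == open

;; 13. stack.push(x: south) == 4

;; 14. maze.move(dir: south) == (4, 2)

;; 15. maze.sense(dir: west) == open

;; 16. stack.push(x: west) == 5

;; 17. maze.move(dir: west) == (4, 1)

;; 18. maze.sense(dir: west) == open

;; 19. stack.push(x: west) == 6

;; 20. maze.move(dir: west) == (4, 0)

;; 21. maze.sense(dir: south) == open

;; 22. stack.push(x: south) == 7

;; 23. maze.move(dir: south) == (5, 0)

;; 24. maze.sense(dir: east) == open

;; 25. stack.push(x: east) == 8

;; 26. maze.move(dir: east) == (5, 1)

;; 27. maze.sense(dir: east) == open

;; 28. stack.push(x: east) == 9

;; 29. maze.move(dir: east) == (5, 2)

;; 30. maze.sense(dir: east) == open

;; 31. stack.push(x: east) == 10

;; 32. maze.move(dir: east) == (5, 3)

;; 33. maze.sense(dir: east) == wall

;; 34. maze.sense(dir: south) == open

;; 35. stack.push(x: south) == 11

;; 36. maze.move(dir: south) == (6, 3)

;; 37. maze.sense(dir: west) == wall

;; 38. maze.sense(dir: east) == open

;; 39. stack.push(x: east) == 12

;; 40. maze.move(dir: east) == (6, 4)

;; 41. maze.sense(dir: east) == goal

;; 42. maze.move(dir: east) == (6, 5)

Answer: (6, 5)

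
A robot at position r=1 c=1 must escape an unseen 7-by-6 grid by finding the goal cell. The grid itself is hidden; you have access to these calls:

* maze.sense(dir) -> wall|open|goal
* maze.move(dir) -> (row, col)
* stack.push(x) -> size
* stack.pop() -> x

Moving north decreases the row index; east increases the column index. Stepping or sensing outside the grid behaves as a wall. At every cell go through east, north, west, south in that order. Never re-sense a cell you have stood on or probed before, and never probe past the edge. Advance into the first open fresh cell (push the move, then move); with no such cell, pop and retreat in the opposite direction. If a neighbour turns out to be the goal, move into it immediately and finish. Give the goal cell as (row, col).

// maze.sense(east) => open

// stack.push(east) => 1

// maze.move(east) => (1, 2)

// maze.sense(east) => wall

// maze.sense(north) => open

// stack.push(north) => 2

// maze.move(north) => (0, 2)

// maze.sense(east) => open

// stack.push(east) => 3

// maze.move(east) => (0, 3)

// maze.sense(east) => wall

// stack.pop() => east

// maze.move(west) => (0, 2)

// maze.sense(west) => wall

// stack.pop() => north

// maze.move(south) => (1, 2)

// maze.sense(south) => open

// stack.push(south) => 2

// maze.move(south) => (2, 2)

// maze.sense(east) => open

// stack.push(east) => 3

// maze.move(east) => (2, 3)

// maze.sense(east) => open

// stack.push(east) => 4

// maze.move(east) => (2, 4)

// maze.sense(east) => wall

// maze.sense(north) => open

// stack.push(north) => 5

// maze.move(north) => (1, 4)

// maze.sense(east) => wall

// stack.pop() => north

// maze.move(south) => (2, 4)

// maze.sense(south) => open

// stack.push(south) => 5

// maze.move(south) => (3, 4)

// maze.sense(east) => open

// stack.push(east) => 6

// maze.move(east) => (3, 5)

// maze.sense(south) => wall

// stack.pop() => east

// maze.move(west) => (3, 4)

// maze.sense(west) => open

// stack.push(west) => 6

// maze.move(west) => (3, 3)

// maze.sense(west) => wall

// maze.sense(south) => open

// stack.push(south) => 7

// maze.move(south) => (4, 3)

// maze.sense(east) => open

// stack.push(east) => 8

// maze.move(east) => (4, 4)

// maze.sense(south) => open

// stack.push(south) => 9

// maze.move(south) => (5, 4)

// maze.sense(east) => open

// stack.push(east) => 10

// maze.move(east) => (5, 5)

// maze.sense(south) => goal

// maze.move(south) => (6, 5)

Answer: (6, 5)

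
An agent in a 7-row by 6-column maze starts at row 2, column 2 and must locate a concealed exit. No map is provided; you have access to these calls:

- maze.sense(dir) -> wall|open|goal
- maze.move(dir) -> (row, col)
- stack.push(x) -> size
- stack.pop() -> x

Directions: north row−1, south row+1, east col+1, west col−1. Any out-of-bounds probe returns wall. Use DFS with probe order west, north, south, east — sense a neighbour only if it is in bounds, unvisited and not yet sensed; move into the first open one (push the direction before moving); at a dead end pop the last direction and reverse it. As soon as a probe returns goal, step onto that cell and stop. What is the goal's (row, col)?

Using maze.sense passing dir: west, giving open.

I try stack.push passing x: west, giving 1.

I try maze.move passing dir: west, and get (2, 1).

Now I run maze.sense passing dir: west, and see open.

I invoke stack.push passing x: west, — result: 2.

Next I call maze.move passing dir: west, → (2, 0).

I call maze.sense passing dir: north, and see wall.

I run maze.sense passing dir: south, : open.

Calling stack.push passing x: south, and get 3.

I use maze.move passing dir: south, → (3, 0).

Invoking maze.sense passing dir: south, — result: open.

Then stack.push passing x: south, → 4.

Invoking maze.move passing dir: south, and observe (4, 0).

Then maze.sense passing dir: south, and observe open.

Using stack.push passing x: south, → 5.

Using maze.move passing dir: south, yielding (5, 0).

I call maze.sense passing dir: south, → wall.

I invoke maze.sense passing dir: east, → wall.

I call stack.pop(), — result: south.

I invoke maze.move passing dir: north, — result: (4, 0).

Using maze.sense passing dir: east, and see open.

Next I call stack.push passing x: east, : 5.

I call maze.move passing dir: east, → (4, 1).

Then maze.sense passing dir: north, : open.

Then stack.push passing x: north, and get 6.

Now I run maze.move passing dir: north, and get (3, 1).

Invoking maze.sense passing dir: east, and get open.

Using stack.push passing x: east, which returns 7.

Then maze.move passing dir: east, which returns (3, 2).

I call maze.sense passing dir: south, yielding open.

Then stack.push passing x: south, and observe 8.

I try maze.move passing dir: south, → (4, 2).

I call maze.sense passing dir: south, yielding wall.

Using maze.sense passing dir: east, : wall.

Now I run stack.pop, : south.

Using maze.move passing dir: north, and observe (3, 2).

Next I call maze.sense passing dir: east, giving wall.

Invoking stack.pop(), giving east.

I use maze.move passing dir: west, yielding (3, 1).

Using stack.pop(), → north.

Now I run maze.move passing dir: south, which returns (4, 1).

Next I call stack.pop, yielding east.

Then maze.move passing dir: west, and see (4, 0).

Calling stack.pop(), and see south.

I call maze.move passing dir: north, and get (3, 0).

Next I call stack.pop, yielding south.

Now I run maze.move passing dir: north, — result: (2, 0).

Using stack.pop, and observe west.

Calling maze.move passing dir: east, and see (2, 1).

Next I call maze.sense passing dir: north, : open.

I try stack.push passing x: north, — result: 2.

I run maze.move passing dir: north, → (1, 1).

Using maze.sense passing dir: north, which returns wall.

I run maze.sense passing dir: east, and get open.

Next I call stack.push passing x: east, → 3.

Using maze.move passing dir: east, — result: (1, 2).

I invoke maze.sense passing dir: north, : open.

I invoke stack.push passing x: north, which returns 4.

I invoke maze.move passing dir: north, — result: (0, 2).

Calling maze.sense passing dir: east, : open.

I call stack.push passing x: east, and observe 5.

Next I call maze.move passing dir: east, giving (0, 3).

Then maze.sense passing dir: south, yielding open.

I invoke stack.push passing x: south, — result: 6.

Using maze.move passing dir: south, — result: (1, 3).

I call maze.sense passing dir: south, and observe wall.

Invoking maze.sense passing dir: east, and see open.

Now I run stack.push passing x: east, : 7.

I use maze.move passing dir: east, and get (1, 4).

I try maze.sense passing dir: north, and see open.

I call stack.push passing x: north, : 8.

Now I run maze.move passing dir: north, and see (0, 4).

Using maze.sense passing dir: east, → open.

Next I call stack.push passing x: east, which returns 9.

Calling maze.move passing dir: east, giving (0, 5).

Calling maze.sense passing dir: south, and get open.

Invoking stack.push passing x: south, → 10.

I call maze.move passing dir: south, and see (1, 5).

Now I run maze.sense passing dir: south, and see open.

Next I call stack.push passing x: south, — result: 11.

Then maze.move passing dir: south, and see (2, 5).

I invoke maze.sense passing dir: west, giving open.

I invoke stack.push passing x: west, and see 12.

I call maze.move passing dir: west, and observe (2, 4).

I use maze.sense passing dir: south, yielding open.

Next I call stack.push passing x: south, giving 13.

Calling maze.move passing dir: south, and observe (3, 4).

Calling maze.sense passing dir: south, which returns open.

I invoke stack.push passing x: south, and observe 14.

I invoke maze.move passing dir: south, and see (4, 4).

I call maze.sense passing dir: south, → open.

I call stack.push passing x: south, giving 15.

Calling maze.move passing dir: south, yielding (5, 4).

I invoke maze.sense passing dir: west, giving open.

I try stack.push passing x: west, → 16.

Invoking maze.move passing dir: west, — result: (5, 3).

Next I call maze.sense passing dir: south, and see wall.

I invoke stack.pop(), and get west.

I try maze.move passing dir: east, and get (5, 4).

I call maze.sense passing dir: south, giving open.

Using stack.push passing x: south, and get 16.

I run maze.move passing dir: south, : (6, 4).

I call maze.sense passing dir: east, → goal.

Using maze.move passing dir: east, : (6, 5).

Answer: (6, 5)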